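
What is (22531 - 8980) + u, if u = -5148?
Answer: 8403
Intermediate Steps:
(22531 - 8980) + u = (22531 - 8980) - 5148 = 13551 - 5148 = 8403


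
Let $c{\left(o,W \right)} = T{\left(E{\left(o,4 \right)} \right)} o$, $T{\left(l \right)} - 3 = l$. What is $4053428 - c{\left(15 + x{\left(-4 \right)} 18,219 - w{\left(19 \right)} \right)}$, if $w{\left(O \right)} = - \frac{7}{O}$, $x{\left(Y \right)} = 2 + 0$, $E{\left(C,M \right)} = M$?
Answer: $4053071$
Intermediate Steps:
$T{\left(l \right)} = 3 + l$
$x{\left(Y \right)} = 2$
$c{\left(o,W \right)} = 7 o$ ($c{\left(o,W \right)} = \left(3 + 4\right) o = 7 o$)
$4053428 - c{\left(15 + x{\left(-4 \right)} 18,219 - w{\left(19 \right)} \right)} = 4053428 - 7 \left(15 + 2 \cdot 18\right) = 4053428 - 7 \left(15 + 36\right) = 4053428 - 7 \cdot 51 = 4053428 - 357 = 4053071$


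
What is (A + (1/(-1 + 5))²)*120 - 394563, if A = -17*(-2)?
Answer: -780951/2 ≈ -3.9048e+5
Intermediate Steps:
A = 34
(A + (1/(-1 + 5))²)*120 - 394563 = (34 + (1/(-1 + 5))²)*120 - 394563 = (34 + (1/4)²)*120 - 394563 = (34 + (¼)²)*120 - 394563 = (34 + 1/16)*120 - 394563 = (545/16)*120 - 394563 = 8175/2 - 394563 = -780951/2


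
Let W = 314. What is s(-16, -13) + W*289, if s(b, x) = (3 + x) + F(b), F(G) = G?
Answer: 90720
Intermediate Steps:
s(b, x) = 3 + b + x (s(b, x) = (3 + x) + b = 3 + b + x)
s(-16, -13) + W*289 = (3 - 16 - 13) + 314*289 = -26 + 90746 = 90720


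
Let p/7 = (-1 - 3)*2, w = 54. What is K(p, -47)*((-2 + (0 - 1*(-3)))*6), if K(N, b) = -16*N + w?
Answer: 5700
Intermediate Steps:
p = -56 (p = 7*((-1 - 3)*2) = 7*(-4*2) = 7*(-8) = -56)
K(N, b) = 54 - 16*N (K(N, b) = -16*N + 54 = 54 - 16*N)
K(p, -47)*((-2 + (0 - 1*(-3)))*6) = (54 - 16*(-56))*((-2 + (0 - 1*(-3)))*6) = (54 + 896)*((-2 + (0 + 3))*6) = 950*((-2 + 3)*6) = 950*(1*6) = 950*6 = 5700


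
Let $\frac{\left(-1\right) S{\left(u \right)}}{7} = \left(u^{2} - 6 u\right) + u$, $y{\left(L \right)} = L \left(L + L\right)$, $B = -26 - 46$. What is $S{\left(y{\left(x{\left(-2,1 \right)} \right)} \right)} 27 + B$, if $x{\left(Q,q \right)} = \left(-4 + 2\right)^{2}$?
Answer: $-163368$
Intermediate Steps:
$B = -72$
$x{\left(Q,q \right)} = 4$ ($x{\left(Q,q \right)} = \left(-2\right)^{2} = 4$)
$y{\left(L \right)} = 2 L^{2}$ ($y{\left(L \right)} = L 2 L = 2 L^{2}$)
$S{\left(u \right)} = - 7 u^{2} + 35 u$ ($S{\left(u \right)} = - 7 \left(\left(u^{2} - 6 u\right) + u\right) = - 7 \left(u^{2} - 5 u\right) = - 7 u^{2} + 35 u$)
$S{\left(y{\left(x{\left(-2,1 \right)} \right)} \right)} 27 + B = 7 \cdot 2 \cdot 4^{2} \left(5 - 2 \cdot 4^{2}\right) 27 - 72 = 7 \cdot 2 \cdot 16 \left(5 - 2 \cdot 16\right) 27 - 72 = 7 \cdot 32 \left(5 - 32\right) 27 - 72 = 7 \cdot 32 \left(-27\right) 27 - 72 = \left(-6048\right) 27 - 72 = -163296 - 72 = -163368$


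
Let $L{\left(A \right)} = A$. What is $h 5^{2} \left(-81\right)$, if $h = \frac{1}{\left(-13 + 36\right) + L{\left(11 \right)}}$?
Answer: $- \frac{2025}{34} \approx -59.559$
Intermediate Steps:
$h = \frac{1}{34}$ ($h = \frac{1}{\left(-13 + 36\right) + 11} = \frac{1}{23 + 11} = \frac{1}{34} \approx 0.029412$)
$h 5^{2} \left(-81\right) = \frac{5^{2}}{34} \left(-81\right) = \frac{1}{34} \cdot 25 \left(-81\right) = \frac{25}{34} \left(-81\right) = - \frac{2025}{34}$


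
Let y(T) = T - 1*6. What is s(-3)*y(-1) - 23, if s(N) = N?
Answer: -2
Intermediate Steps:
y(T) = -6 + T (y(T) = T - 6 = -6 + T)
s(-3)*y(-1) - 23 = -3*(-6 - 1) - 23 = -3*(-7) - 23 = 21 - 23 = -2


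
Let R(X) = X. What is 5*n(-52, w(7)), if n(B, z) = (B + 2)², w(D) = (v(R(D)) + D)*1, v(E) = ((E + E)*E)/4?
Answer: 12500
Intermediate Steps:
v(E) = E²/2 (v(E) = ((2*E)*E)*(¼) = (2*E²)*(¼) = E²/2)
w(D) = D + D²/2 (w(D) = (D²/2 + D)*1 = (D + D²/2)*1 = D + D²/2)
n(B, z) = (2 + B)²
5*n(-52, w(7)) = 5*(2 - 52)² = 5*(-50)² = 5*2500 = 12500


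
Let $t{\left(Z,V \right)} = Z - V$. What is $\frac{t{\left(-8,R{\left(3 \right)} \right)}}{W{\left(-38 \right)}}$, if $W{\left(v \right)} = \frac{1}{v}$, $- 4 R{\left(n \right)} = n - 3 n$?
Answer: $361$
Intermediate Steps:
$R{\left(n \right)} = \frac{n}{2}$ ($R{\left(n \right)} = - \frac{n - 3 n}{4} = - \frac{\left(-2\right) n}{4} = \frac{n}{2}$)
$\frac{t{\left(-8,R{\left(3 \right)} \right)}}{W{\left(-38 \right)}} = \frac{-8 - \frac{1}{2} \cdot 3}{\frac{1}{-38}} = \frac{-8 - \frac{3}{2}}{- \frac{1}{38}} = \left(-8 - \frac{3}{2}\right) \left(-38\right) = \left(- \frac{19}{2}\right) \left(-38\right) = 361$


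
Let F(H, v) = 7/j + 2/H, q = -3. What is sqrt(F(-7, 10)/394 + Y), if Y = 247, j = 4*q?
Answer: 11*sqrt(558983166)/16548 ≈ 15.716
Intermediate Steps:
j = -12 (j = 4*(-3) = -12)
F(H, v) = -7/12 + 2/H (F(H, v) = 7/(-12) + 2/H = 7*(-1/12) + 2/H = -7/12 + 2/H)
sqrt(F(-7, 10)/394 + Y) = sqrt((-7/12 + 2/(-7))/394 + 247) = sqrt((-7/12 + 2*(-1/7))*(1/394) + 247) = sqrt((-7/12 - 2/7)*(1/394) + 247) = sqrt(-73/84*1/394 + 247) = sqrt(-73/33096 + 247) = sqrt(8174639/33096) = 11*sqrt(558983166)/16548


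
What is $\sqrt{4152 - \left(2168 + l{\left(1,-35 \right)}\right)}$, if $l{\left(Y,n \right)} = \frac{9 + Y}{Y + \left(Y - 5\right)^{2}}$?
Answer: $\frac{\sqrt{573206}}{17} \approx 44.536$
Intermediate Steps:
$l{\left(Y,n \right)} = \frac{9 + Y}{Y + \left(-5 + Y\right)^{2}}$
$\sqrt{4152 - \left(2168 + l{\left(1,-35 \right)}\right)} = \sqrt{4152 - \left(2168 + \frac{9 + 1}{1 + \left(-5 + 1\right)^{2}}\right)} = \sqrt{4152 - \left(2168 + \frac{1}{1 + \left(-4\right)^{2}} \cdot 10\right)} = \sqrt{4152 - \left(2168 + \frac{1}{1 + 16} \cdot 10\right)} = \sqrt{4152 - \left(2168 + \frac{1}{17} \cdot 10\right)} = \sqrt{4152 - \frac{36866}{17}} = \sqrt{\frac{33718}{17}} = \frac{\sqrt{573206}}{17}$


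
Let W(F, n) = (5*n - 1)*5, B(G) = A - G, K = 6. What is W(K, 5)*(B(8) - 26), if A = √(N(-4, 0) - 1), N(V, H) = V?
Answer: -4080 + 120*I*√5 ≈ -4080.0 + 268.33*I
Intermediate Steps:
A = I*√5 (A = √(-4 - 1) = √(-5) = I*√5 ≈ 2.2361*I)
B(G) = -G + I*√5 (B(G) = I*√5 - G = -G + I*√5)
W(F, n) = -5 + 25*n (W(F, n) = (-1 + 5*n)*5 = -5 + 25*n)
W(K, 5)*(B(8) - 26) = (-5 + 25*5)*((-1*8 + I*√5) - 26) = (-5 + 125)*((-8 + I*√5) - 26) = 120*(-34 + I*√5) = -4080 + 120*I*√5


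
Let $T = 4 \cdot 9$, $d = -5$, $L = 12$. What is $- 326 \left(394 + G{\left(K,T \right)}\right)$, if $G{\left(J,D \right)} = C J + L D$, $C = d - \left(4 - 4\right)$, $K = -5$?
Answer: $-277426$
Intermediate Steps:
$C = -5$ ($C = -5 - \left(4 - 4\right) = -5 - 0 = -5 + 0 = -5$)
$T = 36$
$G{\left(J,D \right)} = - 5 J + 12 D$
$- 326 \left(394 + G{\left(K,T \right)}\right) = - 326 \left(394 + \left(\left(-5\right) \left(-5\right) + 12 \cdot 36\right)\right) = - 326 \left(394 + \left(25 + 432\right)\right) = - 326 \left(394 + 457\right) = \left(-326\right) 851 = -277426$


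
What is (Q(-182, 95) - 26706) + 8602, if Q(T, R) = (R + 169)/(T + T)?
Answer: -1647530/91 ≈ -18105.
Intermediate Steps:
Q(T, R) = (169 + R)/(2*T) (Q(T, R) = (169 + R)/((2*T)) = (169 + R)*(1/(2*T)) = (169 + R)/(2*T))
(Q(-182, 95) - 26706) + 8602 = ((½)*(169 + 95)/(-182) - 26706) + 8602 = ((½)*(-1/182)*264 - 26706) + 8602 = (-66/91 - 26706) + 8602 = -2430312/91 + 8602 = -1647530/91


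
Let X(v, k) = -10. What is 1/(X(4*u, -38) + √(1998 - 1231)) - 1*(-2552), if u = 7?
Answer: 1702194/667 + √767/667 ≈ 2552.1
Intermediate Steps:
1/(X(4*u, -38) + √(1998 - 1231)) - 1*(-2552) = 1/(-10 + √(1998 - 1231)) - 1*(-2552) = 1/(-10 + √767) + 2552 = 2552 + 1/(-10 + √767)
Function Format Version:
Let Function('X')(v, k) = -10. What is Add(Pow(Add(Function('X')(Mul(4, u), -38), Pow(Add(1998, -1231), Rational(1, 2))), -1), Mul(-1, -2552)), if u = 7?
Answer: Add(Rational(1702194, 667), Mul(Rational(1, 667), Pow(767, Rational(1, 2)))) ≈ 2552.1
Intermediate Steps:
Add(Pow(Add(Function('X')(Mul(4, u), -38), Pow(Add(1998, -1231), Rational(1, 2))), -1), Mul(-1, -2552)) = Add(Pow(Add(-10, Pow(Add(1998, -1231), Rational(1, 2))), -1), Mul(-1, -2552)) = Add(Pow(Add(-10, Pow(767, Rational(1, 2))), -1), 2552) = Add(2552, Pow(Add(-10, Pow(767, Rational(1, 2))), -1))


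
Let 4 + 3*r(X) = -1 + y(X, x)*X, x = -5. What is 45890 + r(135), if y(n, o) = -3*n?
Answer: 82990/3 ≈ 27663.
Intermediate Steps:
r(X) = -5/3 - X² (r(X) = -4/3 + (-1 + (-3*X)*X)/3 = -4/3 + (-1 - 3*X²)/3 = -4/3 + (-⅓ - X²) = -5/3 - X²)
45890 + r(135) = 45890 + (-5/3 - 1*135²) = 45890 + (-5/3 - 1*18225) = 45890 + (-5/3 - 18225) = 45890 - 54680/3 = 82990/3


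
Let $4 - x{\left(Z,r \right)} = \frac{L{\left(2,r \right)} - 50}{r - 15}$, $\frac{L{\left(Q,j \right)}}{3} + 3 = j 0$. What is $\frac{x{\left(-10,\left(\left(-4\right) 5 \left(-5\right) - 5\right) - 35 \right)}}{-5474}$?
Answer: $- \frac{239}{246330} \approx -0.00097024$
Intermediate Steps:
$L{\left(Q,j \right)} = -9$ ($L{\left(Q,j \right)} = -9 + 3 j 0 = -9 + 3 \cdot 0 = -9 + 0 = -9$)
$x{\left(Z,r \right)} = 4 + \frac{59}{-15 + r}$ ($x{\left(Z,r \right)} = 4 - \frac{-9 - 50}{r - 15} = 4 - - \frac{59}{-15 + r} = 4 + \frac{59}{-15 + r}$)
$\frac{x{\left(-10,\left(\left(-4\right) 5 \left(-5\right) - 5\right) - 35 \right)}}{-5474} = \frac{\frac{1}{-15 - \left(40 - \left(-4\right) 5 \left(-5\right)\right)} \left(-1 + 4 \left(\left(\left(-4\right) 5 \left(-5\right) - 5\right) - 35\right)\right)}{-5474} = \frac{-1 + 4 \left(\left(\left(-20\right) \left(-5\right) - 5\right) - 35\right)}{-15 - -60} \left(- \frac{1}{5474}\right) = \frac{-1 + 4 \left(\left(100 - 5\right) - 35\right)}{-15 + \left(\left(100 - 5\right) - 35\right)} \left(- \frac{1}{5474}\right) = \frac{-1 + 4 \left(95 - 35\right)}{-15 + \left(95 - 35\right)} \left(- \frac{1}{5474}\right) = \frac{-1 + 4 \cdot 60}{-15 + 60} \left(- \frac{1}{5474}\right) = \frac{-1 + 240}{45} \left(- \frac{1}{5474}\right) = \frac{1}{45} \cdot 239 \left(- \frac{1}{5474}\right) = \frac{239}{45} \left(- \frac{1}{5474}\right) = - \frac{239}{246330}$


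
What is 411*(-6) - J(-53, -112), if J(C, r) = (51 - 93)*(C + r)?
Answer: -9396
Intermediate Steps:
J(C, r) = -42*C - 42*r (J(C, r) = -42*(C + r) = -42*C - 42*r)
411*(-6) - J(-53, -112) = 411*(-6) - (-42*(-53) - 42*(-112)) = -2466 - (2226 + 4704) = -2466 - 1*6930 = -2466 - 6930 = -9396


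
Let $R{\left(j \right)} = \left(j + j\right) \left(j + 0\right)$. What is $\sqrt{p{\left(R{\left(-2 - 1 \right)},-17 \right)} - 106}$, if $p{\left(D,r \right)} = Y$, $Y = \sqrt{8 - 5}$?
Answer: $\sqrt{-106 + \sqrt{3}} \approx 10.211 i$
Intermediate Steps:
$Y = \sqrt{3} \approx 1.732$
$R{\left(j \right)} = 2 j^{2}$ ($R{\left(j \right)} = 2 j j = 2 j^{2}$)
$p{\left(D,r \right)} = \sqrt{3}$
$\sqrt{p{\left(R{\left(-2 - 1 \right)},-17 \right)} - 106} = \sqrt{\sqrt{3} - 106} = \sqrt{-106 + \sqrt{3}}$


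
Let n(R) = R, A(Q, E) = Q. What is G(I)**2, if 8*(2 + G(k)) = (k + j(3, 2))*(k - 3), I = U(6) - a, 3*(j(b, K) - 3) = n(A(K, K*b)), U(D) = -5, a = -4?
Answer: 100/9 ≈ 11.111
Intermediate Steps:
j(b, K) = 3 + K/3
I = -1 (I = -5 - 1*(-4) = -5 + 4 = -1)
G(k) = -2 + (-3 + k)*(11/3 + k)/8 (G(k) = -2 + ((k + (3 + (1/3)*2))*(k - 3))/8 = -2 + ((k + (3 + 2/3))*(-3 + k))/8 = -2 + ((k + 11/3)*(-3 + k))/8 = -2 + ((11/3 + k)*(-3 + k))/8 = -2 + ((-3 + k)*(11/3 + k))/8 = -2 + (-3 + k)*(11/3 + k)/8)
G(I)**2 = (-27/8 + (1/8)*(-1)**2 + (1/12)*(-1))**2 = (-27/8 + (1/8)*1 - 1/12)**2 = (-27/8 + 1/8 - 1/12)**2 = (-10/3)**2 = 100/9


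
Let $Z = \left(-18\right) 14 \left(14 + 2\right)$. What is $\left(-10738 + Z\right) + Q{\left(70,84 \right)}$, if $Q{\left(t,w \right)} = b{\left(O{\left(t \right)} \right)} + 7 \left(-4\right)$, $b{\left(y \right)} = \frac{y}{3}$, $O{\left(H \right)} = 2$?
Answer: $- \frac{44392}{3} \approx -14797.0$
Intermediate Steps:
$b{\left(y \right)} = \frac{y}{3}$ ($b{\left(y \right)} = y \frac{1}{3} = \frac{y}{3}$)
$Z = -4032$ ($Z = \left(-252\right) 16 = -4032$)
$Q{\left(t,w \right)} = - \frac{82}{3}$ ($Q{\left(t,w \right)} = \frac{1}{3} \cdot 2 + 7 \left(-4\right) = \frac{2}{3} - 28 = - \frac{82}{3}$)
$\left(-10738 + Z\right) + Q{\left(70,84 \right)} = \left(-10738 - 4032\right) - \frac{82}{3} = -14770 - \frac{82}{3} = - \frac{44392}{3}$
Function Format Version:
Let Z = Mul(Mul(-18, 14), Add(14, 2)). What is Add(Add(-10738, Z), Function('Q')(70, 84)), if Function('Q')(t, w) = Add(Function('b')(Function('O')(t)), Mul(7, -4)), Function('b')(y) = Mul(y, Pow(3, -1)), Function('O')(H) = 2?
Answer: Rational(-44392, 3) ≈ -14797.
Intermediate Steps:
Function('b')(y) = Mul(Rational(1, 3), y) (Function('b')(y) = Mul(y, Rational(1, 3)) = Mul(Rational(1, 3), y))
Z = -4032 (Z = Mul(-252, 16) = -4032)
Function('Q')(t, w) = Rational(-82, 3) (Function('Q')(t, w) = Add(Mul(Rational(1, 3), 2), Mul(7, -4)) = Add(Rational(2, 3), -28) = Rational(-82, 3))
Add(Add(-10738, Z), Function('Q')(70, 84)) = Add(Add(-10738, -4032), Rational(-82, 3)) = Add(-14770, Rational(-82, 3)) = Rational(-44392, 3)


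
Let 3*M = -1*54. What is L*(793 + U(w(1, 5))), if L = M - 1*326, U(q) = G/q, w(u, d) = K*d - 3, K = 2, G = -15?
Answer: -1904384/7 ≈ -2.7206e+5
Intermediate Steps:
M = -18 (M = (-1*54)/3 = (⅓)*(-54) = -18)
w(u, d) = -3 + 2*d (w(u, d) = 2*d - 3 = -3 + 2*d)
U(q) = -15/q
L = -344 (L = -18 - 1*326 = -18 - 326 = -344)
L*(793 + U(w(1, 5))) = -344*(793 - 15/(-3 + 2*5)) = -344*(793 - 15/(-3 + 10)) = -344*(793 - 15/7) = -344*5536/7 = -1904384/7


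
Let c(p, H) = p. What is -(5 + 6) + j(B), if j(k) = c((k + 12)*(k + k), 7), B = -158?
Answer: 46125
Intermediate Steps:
j(k) = 2*k*(12 + k) (j(k) = (k + 12)*(k + k) = (12 + k)*(2*k) = 2*k*(12 + k))
-(5 + 6) + j(B) = -(5 + 6) + 2*(-158)*(12 - 158) = -1*11 + 2*(-158)*(-146) = -11 + 46136 = 46125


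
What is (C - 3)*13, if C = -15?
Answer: -234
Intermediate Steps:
(C - 3)*13 = (-15 - 3)*13 = -18*13 = -234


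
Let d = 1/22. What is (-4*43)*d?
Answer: -86/11 ≈ -7.8182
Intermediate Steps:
d = 1/22 ≈ 0.045455
(-4*43)*d = -4*43*(1/22) = -172*1/22 = -86/11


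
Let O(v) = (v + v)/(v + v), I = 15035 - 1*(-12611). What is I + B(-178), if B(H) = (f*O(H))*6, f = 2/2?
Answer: 27652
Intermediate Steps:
f = 1 (f = 2*(1/2) = 1)
I = 27646 (I = 15035 + 12611 = 27646)
O(v) = 1 (O(v) = (2*v)/((2*v)) = (2*v)*(1/(2*v)) = 1)
B(H) = 6 (B(H) = (1*1)*6 = 1*6 = 6)
I + B(-178) = 27646 + 6 = 27652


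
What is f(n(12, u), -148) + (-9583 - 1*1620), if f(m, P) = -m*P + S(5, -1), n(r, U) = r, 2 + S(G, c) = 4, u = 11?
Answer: -9425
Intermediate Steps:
S(G, c) = 2 (S(G, c) = -2 + 4 = 2)
f(m, P) = 2 - P*m (f(m, P) = -m*P + 2 = -P*m + 2 = 2 - P*m)
f(n(12, u), -148) + (-9583 - 1*1620) = (2 - 1*(-148)*12) + (-9583 - 1*1620) = (2 + 1776) + (-9583 - 1620) = 1778 - 11203 = -9425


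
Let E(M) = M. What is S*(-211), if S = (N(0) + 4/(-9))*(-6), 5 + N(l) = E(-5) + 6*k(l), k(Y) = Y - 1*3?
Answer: -108032/3 ≈ -36011.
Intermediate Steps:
k(Y) = -3 + Y (k(Y) = Y - 3 = -3 + Y)
N(l) = -28 + 6*l (N(l) = -5 + (-5 + 6*(-3 + l)) = -5 + (-5 + (-18 + 6*l)) = -5 + (-23 + 6*l) = -28 + 6*l)
S = 512/3 (S = ((-28 + 6*0) + 4/(-9))*(-6) = ((-28 + 0) + 4*(-1/9))*(-6) = (-28 - 4/9)*(-6) = -256/9*(-6) = 512/3 ≈ 170.67)
S*(-211) = (512/3)*(-211) = -108032/3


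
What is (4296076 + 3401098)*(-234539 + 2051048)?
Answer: 13981985845566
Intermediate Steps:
(4296076 + 3401098)*(-234539 + 2051048) = 7697174*1816509 = 13981985845566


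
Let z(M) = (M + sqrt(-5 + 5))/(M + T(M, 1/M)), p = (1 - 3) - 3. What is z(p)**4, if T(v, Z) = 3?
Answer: 625/16 ≈ 39.063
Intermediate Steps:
p = -5 (p = -2 - 3 = -5)
z(M) = M/(3 + M) (z(M) = (M + sqrt(-5 + 5))/(M + 3) = (M + sqrt(0))/(3 + M) = (M + 0)/(3 + M) = M/(3 + M))
z(p)**4 = (-5/(3 - 5))**4 = (-5/(-2))**4 = (-5*(-1/2))**4 = (5/2)**4 = 625/16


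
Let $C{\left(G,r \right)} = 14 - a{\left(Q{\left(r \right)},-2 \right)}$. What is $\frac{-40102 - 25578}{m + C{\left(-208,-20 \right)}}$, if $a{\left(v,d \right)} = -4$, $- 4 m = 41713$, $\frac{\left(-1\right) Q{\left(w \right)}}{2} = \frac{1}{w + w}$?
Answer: $\frac{262720}{41641} \approx 6.3092$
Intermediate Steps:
$Q{\left(w \right)} = - \frac{1}{w}$ ($Q{\left(w \right)} = - \frac{2}{w + w} = - \frac{2}{2 w} = - 2 \frac{1}{2 w} = - \frac{1}{w}$)
$m = - \frac{41713}{4}$ ($m = \left(- \frac{1}{4}\right) 41713 = - \frac{41713}{4} \approx -10428.0$)
$C{\left(G,r \right)} = 18$ ($C{\left(G,r \right)} = 14 - -4 = 14 + 4 = 18$)
$\frac{-40102 - 25578}{m + C{\left(-208,-20 \right)}} = \frac{-40102 - 25578}{- \frac{41713}{4} + 18} = - \frac{65680}{- \frac{41641}{4}} = \left(-65680\right) \left(- \frac{4}{41641}\right) = \frac{262720}{41641}$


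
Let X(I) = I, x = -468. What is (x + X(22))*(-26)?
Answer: 11596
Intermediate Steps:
(x + X(22))*(-26) = (-468 + 22)*(-26) = -446*(-26) = 11596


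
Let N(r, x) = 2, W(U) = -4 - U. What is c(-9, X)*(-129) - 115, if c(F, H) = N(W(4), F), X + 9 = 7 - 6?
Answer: -373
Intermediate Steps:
X = -8 (X = -9 + (7 - 6) = -9 + 1 = -8)
c(F, H) = 2
c(-9, X)*(-129) - 115 = 2*(-129) - 115 = -258 - 115 = -373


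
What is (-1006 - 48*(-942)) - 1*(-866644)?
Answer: 910854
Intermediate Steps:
(-1006 - 48*(-942)) - 1*(-866644) = (-1006 + 45216) + 866644 = 44210 + 866644 = 910854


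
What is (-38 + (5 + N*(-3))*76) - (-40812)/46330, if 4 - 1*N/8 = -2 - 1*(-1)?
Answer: -203321964/23165 ≈ -8777.1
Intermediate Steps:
N = 40 (N = 32 - 8*(-2 - 1*(-1)) = 32 - 8*(-2 + 1) = 32 - 8*(-1) = 32 + 8 = 40)
(-38 + (5 + N*(-3))*76) - (-40812)/46330 = (-38 + (5 + 40*(-3))*76) - (-40812)/46330 = (-38 + (5 - 120)*76) - (-40812)/46330 = (-38 - 115*76) - 1*(-20406/23165) = (-38 - 8740) + 20406/23165 = -8778 + 20406/23165 = -203321964/23165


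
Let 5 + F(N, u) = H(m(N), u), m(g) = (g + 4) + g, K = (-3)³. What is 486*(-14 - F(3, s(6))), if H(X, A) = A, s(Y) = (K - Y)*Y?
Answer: 91854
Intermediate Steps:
K = -27
m(g) = 4 + 2*g (m(g) = (4 + g) + g = 4 + 2*g)
s(Y) = Y*(-27 - Y) (s(Y) = (-27 - Y)*Y = Y*(-27 - Y))
F(N, u) = -5 + u
486*(-14 - F(3, s(6))) = 486*(-14 - (-5 - 1*6*(27 + 6))) = 486*(-14 - (-5 - 1*6*33)) = 486*(-14 - (-5 - 198)) = 486*(-14 - 1*(-203)) = 486*(-14 + 203) = 486*189 = 91854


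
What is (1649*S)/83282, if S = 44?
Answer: 36278/41641 ≈ 0.87121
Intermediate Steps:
(1649*S)/83282 = (1649*44)/83282 = 72556*(1/83282) = 36278/41641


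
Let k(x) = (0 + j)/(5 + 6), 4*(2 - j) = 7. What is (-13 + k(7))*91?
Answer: -51961/44 ≈ -1180.9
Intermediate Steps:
j = ¼ (j = 2 - ¼*7 = 2 - 7/4 = ¼ ≈ 0.25000)
k(x) = 1/44 (k(x) = (0 + ¼)/(5 + 6) = (¼)/11 = (¼)*(1/11) = 1/44)
(-13 + k(7))*91 = (-13 + 1/44)*91 = -571/44*91 = -51961/44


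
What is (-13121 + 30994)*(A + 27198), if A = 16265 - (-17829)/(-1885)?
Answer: 1463976107398/1885 ≈ 7.7664e+8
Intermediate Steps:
A = 30641696/1885 (A = 16265 - (-17829)*(-1)/1885 = 16265 - 1*17829/1885 = 16265 - 17829/1885 = 30641696/1885 ≈ 16256.)
(-13121 + 30994)*(A + 27198) = (-13121 + 30994)*(30641696/1885 + 27198) = 17873*(81909926/1885) = 1463976107398/1885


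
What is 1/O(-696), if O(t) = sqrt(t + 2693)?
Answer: sqrt(1997)/1997 ≈ 0.022377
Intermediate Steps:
O(t) = sqrt(2693 + t)
1/O(-696) = 1/(sqrt(2693 - 696)) = 1/(sqrt(1997)) = sqrt(1997)/1997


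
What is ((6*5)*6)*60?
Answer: 10800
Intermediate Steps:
((6*5)*6)*60 = (30*6)*60 = 180*60 = 10800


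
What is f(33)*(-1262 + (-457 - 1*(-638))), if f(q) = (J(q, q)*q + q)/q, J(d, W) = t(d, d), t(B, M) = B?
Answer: -36754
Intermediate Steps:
J(d, W) = d
f(q) = (q + q**2)/q (f(q) = (q*q + q)/q = (q**2 + q)/q = (q + q**2)/q)
f(33)*(-1262 + (-457 - 1*(-638))) = (1 + 33)*(-1262 + (-457 - 1*(-638))) = 34*(-1262 + (-457 + 638)) = 34*(-1262 + 181) = 34*(-1081) = -36754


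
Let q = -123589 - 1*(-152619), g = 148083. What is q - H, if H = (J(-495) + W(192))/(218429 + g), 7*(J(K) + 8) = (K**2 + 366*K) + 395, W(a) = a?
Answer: 37239418991/1282792 ≈ 29030.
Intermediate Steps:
J(K) = 339/7 + K**2/7 + 366*K/7 (J(K) = -8 + ((K**2 + 366*K) + 395)/7 = -8 + (395 + K**2 + 366*K)/7 = -8 + (395/7 + K**2/7 + 366*K/7) = 339/7 + K**2/7 + 366*K/7)
q = 29030 (q = -123589 + 152619 = 29030)
H = 32769/1282792 (H = ((339/7 + (1/7)*(-495)**2 + (366/7)*(-495)) + 192)/(218429 + 148083) = ((339/7 + (1/7)*245025 - 181170/7) + 192)/366512 = ((339/7 + 245025/7 - 181170/7) + 192)*(1/366512) = (64194/7 + 192)*(1/366512) = (65538/7)*(1/366512) = 32769/1282792 ≈ 0.025545)
q - H = 29030 - 1*32769/1282792 = 29030 - 32769/1282792 = 37239418991/1282792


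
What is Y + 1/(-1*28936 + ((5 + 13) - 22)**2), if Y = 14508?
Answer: 419571359/28920 ≈ 14508.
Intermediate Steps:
Y + 1/(-1*28936 + ((5 + 13) - 22)**2) = 14508 + 1/(-1*28936 + ((5 + 13) - 22)**2) = 14508 + 1/(-28936 + (18 - 22)**2) = 14508 + 1/(-28936 + (-4)**2) = 14508 + 1/(-28936 + 16) = 14508 + 1/(-28920) = 14508 - 1/28920 = 419571359/28920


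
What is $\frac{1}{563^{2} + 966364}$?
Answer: $\frac{1}{1283333} \approx 7.7922 \cdot 10^{-7}$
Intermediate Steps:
$\frac{1}{563^{2} + 966364} = \frac{1}{316969 + 966364} = \frac{1}{1283333}$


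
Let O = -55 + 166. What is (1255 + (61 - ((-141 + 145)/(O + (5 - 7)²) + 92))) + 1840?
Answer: 352356/115 ≈ 3064.0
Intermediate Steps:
O = 111
(1255 + (61 - ((-141 + 145)/(O + (5 - 7)²) + 92))) + 1840 = (1255 + (61 - ((-141 + 145)/(111 + (5 - 7)²) + 92))) + 1840 = (1255 + (61 - (4/(111 + (-2)²) + 92))) + 1840 = (1255 + (61 - (4/(111 + 4) + 92))) + 1840 = (1255 + (61 - (4/115 + 92))) + 1840 = (1255 + (61 - 1*10584/115)) + 1840 = (1255 + (61 - 10584/115)) + 1840 = (1255 - 3569/115) + 1840 = 140756/115 + 1840 = 352356/115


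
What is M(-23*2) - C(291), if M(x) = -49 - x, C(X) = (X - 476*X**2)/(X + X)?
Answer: 138509/2 ≈ 69255.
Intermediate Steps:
C(X) = (X - 476*X**2)/(2*X) (C(X) = (X - 476*X**2)/((2*X)) = (X - 476*X**2)*(1/(2*X)) = (X - 476*X**2)/(2*X))
M(-23*2) - C(291) = (-49 - (-23)*2) - (1/2 - 238*291) = (-49 - 1*(-46)) - (1/2 - 69258) = (-49 + 46) - 1*(-138515/2) = -3 + 138515/2 = 138509/2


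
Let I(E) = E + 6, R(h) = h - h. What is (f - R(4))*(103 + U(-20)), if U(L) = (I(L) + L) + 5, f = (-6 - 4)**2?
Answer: 7400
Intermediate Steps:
R(h) = 0
f = 100 (f = (-10)**2 = 100)
I(E) = 6 + E
U(L) = 11 + 2*L (U(L) = ((6 + L) + L) + 5 = (6 + 2*L) + 5 = 11 + 2*L)
(f - R(4))*(103 + U(-20)) = (100 - 1*0)*(103 + (11 + 2*(-20))) = (100 + 0)*(103 + (11 - 40)) = 100*(103 - 29) = 100*74 = 7400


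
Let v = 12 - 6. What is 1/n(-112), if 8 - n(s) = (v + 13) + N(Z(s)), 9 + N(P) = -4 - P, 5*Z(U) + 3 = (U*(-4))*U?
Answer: -5/50169 ≈ -9.9663e-5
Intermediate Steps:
Z(U) = -3/5 - 4*U**2/5 (Z(U) = -3/5 + ((U*(-4))*U)/5 = -3/5 + ((-4*U)*U)/5 = -3/5 + (-4*U**2)/5 = -3/5 - 4*U**2/5)
v = 6
N(P) = -13 - P (N(P) = -9 + (-4 - P) = -13 - P)
n(s) = 7/5 - 4*s**2/5 (n(s) = 8 - ((6 + 13) + (-13 - (-3/5 - 4*s**2/5))) = 8 - (19 + (-13 + (3/5 + 4*s**2/5))) = 8 - (19 + (-62/5 + 4*s**2/5)) = 8 - (33/5 + 4*s**2/5) = 8 + (-33/5 - 4*s**2/5) = 7/5 - 4*s**2/5)
1/n(-112) = 1/(7/5 - 4/5*(-112)**2) = 1/(7/5 - 4/5*12544) = 1/(7/5 - 50176/5) = 1/(-50169/5) = -5/50169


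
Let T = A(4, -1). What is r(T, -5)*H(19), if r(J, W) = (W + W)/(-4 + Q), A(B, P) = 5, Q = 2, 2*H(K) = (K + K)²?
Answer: 3610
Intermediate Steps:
H(K) = 2*K² (H(K) = (K + K)²/2 = (2*K)²/2 = (4*K²)/2 = 2*K²)
T = 5
r(J, W) = -W (r(J, W) = (W + W)/(-4 + 2) = (2*W)/(-2) = (2*W)*(-½) = -W)
r(T, -5)*H(19) = (-1*(-5))*(2*19²) = 5*(2*361) = 5*722 = 3610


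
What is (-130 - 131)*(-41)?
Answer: 10701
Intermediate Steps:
(-130 - 131)*(-41) = -261*(-41) = 10701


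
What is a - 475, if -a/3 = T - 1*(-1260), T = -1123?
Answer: -886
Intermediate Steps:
a = -411 (a = -3*(-1123 - 1*(-1260)) = -3*(-1123 + 1260) = -3*137 = -411)
a - 475 = -411 - 475 = -886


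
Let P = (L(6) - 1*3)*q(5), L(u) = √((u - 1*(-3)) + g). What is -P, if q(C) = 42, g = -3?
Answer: 126 - 42*√6 ≈ 23.121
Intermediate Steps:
L(u) = √u (L(u) = √((u - 1*(-3)) - 3) = √((u + 3) - 3) = √((3 + u) - 3) = √u)
P = -126 + 42*√6 (P = (√6 - 1*3)*42 = (√6 - 3)*42 = (-3 + √6)*42 = -126 + 42*√6 ≈ -23.121)
-P = -(-126 + 42*√6) = 126 - 42*√6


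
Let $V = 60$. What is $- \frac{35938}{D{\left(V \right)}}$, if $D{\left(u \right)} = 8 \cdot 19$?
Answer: $- \frac{17969}{76} \approx -236.43$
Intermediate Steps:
$D{\left(u \right)} = 152$
$- \frac{35938}{D{\left(V \right)}} = - \frac{35938}{152} = \left(-35938\right) \frac{1}{152} = - \frac{17969}{76}$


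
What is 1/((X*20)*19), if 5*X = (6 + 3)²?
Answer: 1/6156 ≈ 0.00016244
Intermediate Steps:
X = 81/5 (X = (6 + 3)²/5 = (⅕)*9² = (⅕)*81 = 81/5 ≈ 16.200)
1/((X*20)*19) = 1/(((81/5)*20)*19) = 1/(324*19) = 1/6156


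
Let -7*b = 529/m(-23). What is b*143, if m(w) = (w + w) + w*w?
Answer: -3289/147 ≈ -22.374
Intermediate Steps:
m(w) = w² + 2*w (m(w) = 2*w + w² = w² + 2*w)
b = -23/147 (b = -529/(7*((-23*(2 - 23)))) = -529/(7*((-23*(-21)))) = -529/(7*483) = -⅐*23/21 = -23/147 ≈ -0.15646)
b*143 = -23/147*143 = -3289/147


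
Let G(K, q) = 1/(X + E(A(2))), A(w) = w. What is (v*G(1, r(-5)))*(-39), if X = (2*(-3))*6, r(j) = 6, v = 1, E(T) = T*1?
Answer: 39/34 ≈ 1.1471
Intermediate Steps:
E(T) = T
X = -36 (X = -6*6 = -36)
G(K, q) = -1/34 (G(K, q) = 1/(-36 + 2) = 1/(-34) = -1/34)
(v*G(1, r(-5)))*(-39) = (1*(-1/34))*(-39) = -1/34*(-39) = 39/34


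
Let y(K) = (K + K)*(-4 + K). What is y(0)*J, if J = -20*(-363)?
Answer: 0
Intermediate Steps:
J = 7260
y(K) = 2*K*(-4 + K) (y(K) = (2*K)*(-4 + K) = 2*K*(-4 + K))
y(0)*J = (2*0*(-4 + 0))*7260 = (2*0*(-4))*7260 = 0*7260 = 0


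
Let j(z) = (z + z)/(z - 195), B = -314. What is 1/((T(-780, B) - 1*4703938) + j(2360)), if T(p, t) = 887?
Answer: -433/2036420139 ≈ -2.1263e-7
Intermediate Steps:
j(z) = 2*z/(-195 + z) (j(z) = (2*z)/(-195 + z) = 2*z/(-195 + z))
1/((T(-780, B) - 1*4703938) + j(2360)) = 1/((887 - 1*4703938) + 2*2360/(-195 + 2360)) = 1/((887 - 4703938) + 2*2360/2165) = 1/(-4703051 + 2*2360*(1/2165)) = 1/(-4703051 + 944/433) = 1/(-2036420139/433) = -433/2036420139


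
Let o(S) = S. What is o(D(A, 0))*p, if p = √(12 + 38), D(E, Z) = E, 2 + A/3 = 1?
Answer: -15*√2 ≈ -21.213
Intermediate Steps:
A = -3 (A = -6 + 3*1 = -6 + 3 = -3)
p = 5*√2 (p = √50 = 5*√2 ≈ 7.0711)
o(D(A, 0))*p = -15*√2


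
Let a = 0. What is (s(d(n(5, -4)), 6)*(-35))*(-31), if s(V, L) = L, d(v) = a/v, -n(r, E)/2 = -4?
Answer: 6510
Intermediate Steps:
n(r, E) = 8 (n(r, E) = -2*(-4) = 8)
d(v) = 0 (d(v) = 0/v = 0)
(s(d(n(5, -4)), 6)*(-35))*(-31) = (6*(-35))*(-31) = -210*(-31) = 6510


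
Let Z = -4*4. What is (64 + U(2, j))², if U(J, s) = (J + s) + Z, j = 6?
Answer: 3136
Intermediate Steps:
Z = -16
U(J, s) = -16 + J + s (U(J, s) = (J + s) - 16 = -16 + J + s)
(64 + U(2, j))² = (64 + (-16 + 2 + 6))² = (64 - 8)² = 56² = 3136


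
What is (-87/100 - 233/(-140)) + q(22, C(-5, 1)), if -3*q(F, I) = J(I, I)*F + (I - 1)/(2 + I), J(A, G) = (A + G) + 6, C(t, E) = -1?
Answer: -14633/525 ≈ -27.872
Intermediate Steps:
J(A, G) = 6 + A + G
q(F, I) = -F*(6 + 2*I)/3 - (-1 + I)/(3*(2 + I)) (q(F, I) = -((6 + I + I)*F + (I - 1)/(2 + I))/3 = -((6 + 2*I)*F + (-1 + I)/(2 + I))/3 = -(F*(6 + 2*I) + (-1 + I)/(2 + I))/3 = -F*(6 + 2*I)/3 - (-1 + I)/(3*(2 + I)))
(-87/100 - 233/(-140)) + q(22, C(-5, 1)) = (-87/100 - 233/(-140)) + (1 - 1*(-1) - 4*22*(3 - 1) - 2*22*(-1)*(3 - 1))/(3*(2 - 1)) = (-87*1/100 - 233*(-1/140)) + (⅓)*(1 + 1 - 4*22*2 - 2*22*(-1)*2)/1 = (-87/100 + 233/140) + (⅓)*1*(1 + 1 - 176 + 88) = 139/175 + (⅓)*1*(-86) = 139/175 - 86/3 = -14633/525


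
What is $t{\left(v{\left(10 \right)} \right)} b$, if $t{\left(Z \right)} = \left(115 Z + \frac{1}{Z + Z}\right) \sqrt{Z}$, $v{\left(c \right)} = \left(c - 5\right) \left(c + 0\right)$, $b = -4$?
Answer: $- \frac{575001 \sqrt{2}}{5} \approx -1.6263 \cdot 10^{5}$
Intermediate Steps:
$v{\left(c \right)} = c \left(-5 + c\right)$ ($v{\left(c \right)} = \left(-5 + c\right) c = c \left(-5 + c\right)$)
$t{\left(Z \right)} = \sqrt{Z} \left(\frac{1}{2 Z} + 115 Z\right)$ ($t{\left(Z \right)} = \left(115 Z + \frac{1}{2 Z}\right) \sqrt{Z} = \left(\frac{1}{2 Z} + 115 Z\right) \sqrt{Z} = \sqrt{Z} \left(\frac{1}{2 Z} + 115 Z\right)$)
$t{\left(v{\left(10 \right)} \right)} b = \frac{1 + 230 \left(10 \left(-5 + 10\right)\right)^{2}}{2 \sqrt{10} \sqrt{-5 + 10}} \left(-4\right) = \frac{1 + 230 \left(10 \cdot 5\right)^{2}}{2 \cdot 5 \sqrt{2}} \left(-4\right) = \frac{1 + 230 \cdot 50^{2}}{2 \cdot 5 \sqrt{2}} \left(-4\right) = \frac{\frac{\sqrt{2}}{10} \left(1 + 230 \cdot 2500\right)}{2} \left(-4\right) = \frac{\frac{\sqrt{2}}{10} \left(1 + 575000\right)}{2} \left(-4\right) = \frac{1}{2} \frac{\sqrt{2}}{10} \cdot 575001 \left(-4\right) = \frac{575001 \sqrt{2}}{20} \left(-4\right) = - \frac{575001 \sqrt{2}}{5}$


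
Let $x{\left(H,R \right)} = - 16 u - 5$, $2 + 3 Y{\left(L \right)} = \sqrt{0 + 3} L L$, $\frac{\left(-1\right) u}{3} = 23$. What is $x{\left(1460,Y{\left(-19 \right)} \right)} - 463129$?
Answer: $-462030$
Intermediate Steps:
$u = -69$ ($u = \left(-3\right) 23 = -69$)
$Y{\left(L \right)} = - \frac{2}{3} + \frac{\sqrt{3} L^{2}}{3}$ ($Y{\left(L \right)} = - \frac{2}{3} + \frac{\sqrt{0 + 3} L L}{3} = - \frac{2}{3} + \frac{\sqrt{3} L L}{3} = - \frac{2}{3} + \frac{L \sqrt{3} L}{3} = - \frac{2}{3} + \frac{\sqrt{3} L^{2}}{3}$)
$x{\left(H,R \right)} = 1099$ ($x{\left(H,R \right)} = \left(-16\right) \left(-69\right) - 5 = 1104 - 5 = 1099$)
$x{\left(1460,Y{\left(-19 \right)} \right)} - 463129 = 1099 - 463129 = -462030$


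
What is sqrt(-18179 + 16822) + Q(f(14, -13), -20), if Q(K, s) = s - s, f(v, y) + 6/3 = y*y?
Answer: I*sqrt(1357) ≈ 36.837*I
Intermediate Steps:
f(v, y) = -2 + y**2 (f(v, y) = -2 + y*y = -2 + y**2)
Q(K, s) = 0
sqrt(-18179 + 16822) + Q(f(14, -13), -20) = sqrt(-18179 + 16822) + 0 = sqrt(-1357) + 0 = I*sqrt(1357) + 0 = I*sqrt(1357)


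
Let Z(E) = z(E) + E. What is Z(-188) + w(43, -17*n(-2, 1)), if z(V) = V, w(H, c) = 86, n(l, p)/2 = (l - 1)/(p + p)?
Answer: -290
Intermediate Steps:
n(l, p) = (-1 + l)/p (n(l, p) = 2*((l - 1)/(p + p)) = 2*((-1 + l)/((2*p))) = 2*((-1 + l)*(1/(2*p))) = 2*((-1 + l)/(2*p)) = (-1 + l)/p)
Z(E) = 2*E (Z(E) = E + E = 2*E)
Z(-188) + w(43, -17*n(-2, 1)) = 2*(-188) + 86 = -376 + 86 = -290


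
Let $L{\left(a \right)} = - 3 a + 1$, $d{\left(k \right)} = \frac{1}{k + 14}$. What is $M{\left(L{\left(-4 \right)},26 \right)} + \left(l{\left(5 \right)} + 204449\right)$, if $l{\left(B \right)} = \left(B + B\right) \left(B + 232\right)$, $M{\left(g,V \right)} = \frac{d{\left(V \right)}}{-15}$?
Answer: $\frac{124091399}{600} \approx 2.0682 \cdot 10^{5}$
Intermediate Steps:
$d{\left(k \right)} = \frac{1}{14 + k}$
$L{\left(a \right)} = 1 - 3 a$
$M{\left(g,V \right)} = - \frac{1}{15 \left(14 + V\right)}$ ($M{\left(g,V \right)} = \frac{1}{\left(14 + V\right) \left(-15\right)} = \frac{1}{14 + V} \left(- \frac{1}{15}\right) = - \frac{1}{15 \left(14 + V\right)}$)
$l{\left(B \right)} = 2 B \left(232 + B\right)$
$M{\left(L{\left(-4 \right)},26 \right)} + \left(l{\left(5 \right)} + 204449\right) = - \frac{1}{210 + 15 \cdot 26} + \left(2 \cdot 5 \left(232 + 5\right) + 204449\right) = - \frac{1}{210 + 390} + \left(2 \cdot 5 \cdot 237 + 204449\right) = - \frac{1}{600} + \left(2370 + 204449\right) = \left(-1\right) \frac{1}{600} + 206819 = - \frac{1}{600} + 206819 = \frac{124091399}{600}$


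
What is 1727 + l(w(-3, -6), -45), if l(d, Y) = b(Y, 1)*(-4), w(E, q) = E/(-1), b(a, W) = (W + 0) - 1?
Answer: 1727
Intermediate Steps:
b(a, W) = -1 + W (b(a, W) = W - 1 = -1 + W)
w(E, q) = -E (w(E, q) = E*(-1) = -E)
l(d, Y) = 0 (l(d, Y) = (-1 + 1)*(-4) = 0*(-4) = 0)
1727 + l(w(-3, -6), -45) = 1727 + 0 = 1727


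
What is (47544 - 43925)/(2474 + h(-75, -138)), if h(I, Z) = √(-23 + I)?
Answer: 406973/278217 - 2303*I*√2/556434 ≈ 1.4628 - 0.0058532*I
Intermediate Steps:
(47544 - 43925)/(2474 + h(-75, -138)) = (47544 - 43925)/(2474 + √(-23 - 75)) = 3619/(2474 + √(-98)) = 3619/(2474 + 7*I*√2)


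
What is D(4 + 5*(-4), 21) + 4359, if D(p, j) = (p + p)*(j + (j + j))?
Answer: 2343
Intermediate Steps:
D(p, j) = 6*j*p (D(p, j) = (2*p)*(j + 2*j) = (2*p)*(3*j) = 6*j*p)
D(4 + 5*(-4), 21) + 4359 = 6*21*(4 + 5*(-4)) + 4359 = 6*21*(4 - 20) + 4359 = 6*21*(-16) + 4359 = -2016 + 4359 = 2343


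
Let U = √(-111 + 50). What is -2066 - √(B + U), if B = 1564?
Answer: -2066 - √(1564 + I*√61) ≈ -2105.5 - 0.098745*I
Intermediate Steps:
U = I*√61 (U = √(-61) = I*√61 ≈ 7.8102*I)
-2066 - √(B + U) = -2066 - √(1564 + I*√61)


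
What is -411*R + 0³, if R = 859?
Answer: -353049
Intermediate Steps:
-411*R + 0³ = -411*859 + 0³ = -353049 + 0 = -353049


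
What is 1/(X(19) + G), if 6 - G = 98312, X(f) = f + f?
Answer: -1/98268 ≈ -1.0176e-5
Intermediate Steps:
X(f) = 2*f
G = -98306 (G = 6 - 1*98312 = 6 - 98312 = -98306)
1/(X(19) + G) = 1/(2*19 - 98306) = 1/(38 - 98306) = 1/(-98268) = -1/98268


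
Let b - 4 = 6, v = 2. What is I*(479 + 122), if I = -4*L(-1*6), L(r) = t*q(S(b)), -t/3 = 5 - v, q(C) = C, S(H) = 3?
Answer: 64908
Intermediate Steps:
b = 10 (b = 4 + 6 = 10)
t = -9 (t = -3*(5 - 1*2) = -3*(5 - 2) = -3*3 = -9)
L(r) = -27 (L(r) = -9*3 = -27)
I = 108 (I = -4*(-27) = 108)
I*(479 + 122) = 108*(479 + 122) = 108*601 = 64908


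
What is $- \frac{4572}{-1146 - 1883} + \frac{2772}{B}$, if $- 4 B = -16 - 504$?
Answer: $\frac{345798}{15145} \approx 22.832$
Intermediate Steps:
$B = 130$ ($B = - \frac{-16 - 504}{4} = \left(- \frac{1}{4}\right) \left(-520\right) = 130$)
$- \frac{4572}{-1146 - 1883} + \frac{2772}{B} = - \frac{4572}{-1146 - 1883} + \frac{2772}{130} = - \frac{4572}{-1146 - 1883} + 2772 \cdot \frac{1}{130} = - \frac{4572}{-3029} + \frac{1386}{65} = \left(-4572\right) \left(- \frac{1}{3029}\right) + \frac{1386}{65} = \frac{4572}{3029} + \frac{1386}{65} = \frac{345798}{15145}$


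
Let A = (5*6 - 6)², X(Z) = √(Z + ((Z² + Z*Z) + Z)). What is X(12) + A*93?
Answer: 53568 + 2*√78 ≈ 53586.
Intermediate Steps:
X(Z) = √(2*Z + 2*Z²) (X(Z) = √(Z + ((Z² + Z²) + Z)) = √(Z + (2*Z² + Z)) = √(Z + (Z + 2*Z²)) = √(2*Z + 2*Z²))
A = 576 (A = (30 - 6)² = 24² = 576)
X(12) + A*93 = √2*√(12*(1 + 12)) + 576*93 = √2*√(12*13) + 53568 = √2*√156 + 53568 = √2*(2*√39) + 53568 = 2*√78 + 53568 = 53568 + 2*√78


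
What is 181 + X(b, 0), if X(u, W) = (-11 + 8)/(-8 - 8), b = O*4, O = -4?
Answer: 2899/16 ≈ 181.19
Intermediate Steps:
b = -16 (b = -4*4 = -16)
X(u, W) = 3/16 (X(u, W) = -3/(-16) = -3*(-1/16) = 3/16)
181 + X(b, 0) = 181 + 3/16 = 2899/16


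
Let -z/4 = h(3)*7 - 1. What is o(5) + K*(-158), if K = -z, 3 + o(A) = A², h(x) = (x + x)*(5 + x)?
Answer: -211698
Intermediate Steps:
h(x) = 2*x*(5 + x) (h(x) = (2*x)*(5 + x) = 2*x*(5 + x))
o(A) = -3 + A²
z = -1340 (z = -4*((2*3*(5 + 3))*7 - 1) = -4*((2*3*8)*7 - 1) = -4*(48*7 - 1) = -4*(336 - 1) = -4*335 = -1340)
K = 1340 (K = -1*(-1340) = 1340)
o(5) + K*(-158) = (-3 + 5²) + 1340*(-158) = (-3 + 25) - 211720 = 22 - 211720 = -211698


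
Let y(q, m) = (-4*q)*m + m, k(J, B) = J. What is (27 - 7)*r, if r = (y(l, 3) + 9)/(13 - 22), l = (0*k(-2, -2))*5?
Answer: -80/3 ≈ -26.667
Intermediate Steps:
l = 0 (l = (0*(-2))*5 = 0*5 = 0)
y(q, m) = m - 4*m*q (y(q, m) = -4*m*q + m = m - 4*m*q)
r = -4/3 (r = (3*(1 - 4*0) + 9)/(13 - 22) = (3*(1 + 0) + 9)/(-9) = (3*1 + 9)*(-⅑) = (3 + 9)*(-⅑) = 12*(-⅑) = -4/3 ≈ -1.3333)
(27 - 7)*r = (27 - 7)*(-4/3) = 20*(-4/3) = -80/3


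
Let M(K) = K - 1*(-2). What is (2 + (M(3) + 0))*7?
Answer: 49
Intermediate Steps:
M(K) = 2 + K (M(K) = K + 2 = 2 + K)
(2 + (M(3) + 0))*7 = (2 + ((2 + 3) + 0))*7 = (2 + (5 + 0))*7 = (2 + 5)*7 = 7*7 = 49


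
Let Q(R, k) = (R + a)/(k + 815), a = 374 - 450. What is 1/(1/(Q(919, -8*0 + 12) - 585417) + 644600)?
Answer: 484139016/312076009712773 ≈ 1.5514e-6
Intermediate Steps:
a = -76
Q(R, k) = (-76 + R)/(815 + k) (Q(R, k) = (R - 76)/(k + 815) = (-76 + R)/(815 + k))
1/(1/(Q(919, -8*0 + 12) - 585417) + 644600) = 1/(1/((-76 + 919)/(815 + (-8*0 + 12)) - 585417) + 644600) = 1/(1/(843/(815 + (0 + 12)) - 585417) + 644600) = 1/(1/(843/(815 + 12) - 585417) + 644600) = 1/(1/(843/827 - 585417) + 644600) = 1/(1/(-484139016/827) + 644600) = 1/(-827/484139016 + 644600) = 1/(312076009712773/484139016) = 484139016/312076009712773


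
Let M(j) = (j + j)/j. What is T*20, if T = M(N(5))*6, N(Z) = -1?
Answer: 240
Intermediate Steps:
M(j) = 2 (M(j) = (2*j)/j = 2)
T = 12 (T = 2*6 = 12)
T*20 = 12*20 = 240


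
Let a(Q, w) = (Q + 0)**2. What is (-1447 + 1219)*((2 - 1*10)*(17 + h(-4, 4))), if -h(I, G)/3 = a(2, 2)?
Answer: 9120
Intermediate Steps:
a(Q, w) = Q**2
h(I, G) = -12 (h(I, G) = -3*2**2 = -3*4 = -12)
(-1447 + 1219)*((2 - 1*10)*(17 + h(-4, 4))) = (-1447 + 1219)*((2 - 1*10)*(17 - 12)) = -228*(2 - 10)*5 = -(-1824)*5 = -228*(-40) = 9120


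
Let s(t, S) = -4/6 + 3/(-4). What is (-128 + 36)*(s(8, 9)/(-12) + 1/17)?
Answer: -9959/612 ≈ -16.273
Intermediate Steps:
s(t, S) = -17/12 (s(t, S) = -4*⅙ + 3*(-¼) = -⅔ - ¾ = -17/12)
(-128 + 36)*(s(8, 9)/(-12) + 1/17) = (-128 + 36)*(-17/12/(-12) + 1/17) = -92*(-17/12*(-1/12) + 1*(1/17)) = -92*(17/144 + 1/17) = -92*433/2448 = -9959/612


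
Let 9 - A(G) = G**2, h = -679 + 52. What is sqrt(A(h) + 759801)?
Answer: sqrt(366681) ≈ 605.54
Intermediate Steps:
h = -627
A(G) = 9 - G**2
sqrt(A(h) + 759801) = sqrt((9 - 1*(-627)**2) + 759801) = sqrt((9 - 1*393129) + 759801) = sqrt((9 - 393129) + 759801) = sqrt(-393120 + 759801) = sqrt(366681)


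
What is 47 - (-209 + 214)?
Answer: 42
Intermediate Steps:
47 - (-209 + 214) = 47 - 1*5 = 47 - 5 = 42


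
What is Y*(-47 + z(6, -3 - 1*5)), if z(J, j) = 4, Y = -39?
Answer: 1677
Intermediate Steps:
Y*(-47 + z(6, -3 - 1*5)) = -39*(-47 + 4) = -39*(-43) = 1677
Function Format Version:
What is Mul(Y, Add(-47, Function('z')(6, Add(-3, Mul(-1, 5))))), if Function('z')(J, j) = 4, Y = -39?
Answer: 1677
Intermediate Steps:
Mul(Y, Add(-47, Function('z')(6, Add(-3, Mul(-1, 5))))) = Mul(-39, Add(-47, 4)) = Mul(-39, -43) = 1677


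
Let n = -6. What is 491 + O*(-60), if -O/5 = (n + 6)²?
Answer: 491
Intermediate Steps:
O = 0 (O = -5*(-6 + 6)² = -5*0² = -5*0 = 0)
491 + O*(-60) = 491 + 0*(-60) = 491 + 0 = 491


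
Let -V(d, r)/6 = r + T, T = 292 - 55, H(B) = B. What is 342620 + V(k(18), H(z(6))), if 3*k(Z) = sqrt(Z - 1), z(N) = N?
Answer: 341162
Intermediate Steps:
T = 237
k(Z) = sqrt(-1 + Z)/3 (k(Z) = sqrt(Z - 1)/3 = sqrt(-1 + Z)/3)
V(d, r) = -1422 - 6*r (V(d, r) = -6*(r + 237) = -6*(237 + r) = -1422 - 6*r)
342620 + V(k(18), H(z(6))) = 342620 + (-1422 - 6*6) = 342620 + (-1422 - 36) = 342620 - 1458 = 341162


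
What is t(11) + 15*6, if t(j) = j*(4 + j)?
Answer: 255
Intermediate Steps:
t(11) + 15*6 = 11*(4 + 11) + 15*6 = 11*15 + 90 = 165 + 90 = 255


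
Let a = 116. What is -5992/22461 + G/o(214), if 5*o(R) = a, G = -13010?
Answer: -730891561/1302738 ≈ -561.04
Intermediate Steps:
o(R) = 116/5 (o(R) = (⅕)*116 = 116/5)
-5992/22461 + G/o(214) = -5992/22461 - 13010/116/5 = -5992*1/22461 - 13010*5/116 = -5992/22461 - 32525/58 = -730891561/1302738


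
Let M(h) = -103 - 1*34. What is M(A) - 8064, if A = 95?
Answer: -8201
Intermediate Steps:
M(h) = -137 (M(h) = -103 - 34 = -137)
M(A) - 8064 = -137 - 8064 = -8201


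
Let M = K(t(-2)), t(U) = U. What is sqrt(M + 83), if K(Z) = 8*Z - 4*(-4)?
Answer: sqrt(83) ≈ 9.1104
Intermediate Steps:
K(Z) = 16 + 8*Z (K(Z) = 8*Z + 16 = 16 + 8*Z)
M = 0 (M = 16 + 8*(-2) = 16 - 16 = 0)
sqrt(M + 83) = sqrt(0 + 83) = sqrt(83)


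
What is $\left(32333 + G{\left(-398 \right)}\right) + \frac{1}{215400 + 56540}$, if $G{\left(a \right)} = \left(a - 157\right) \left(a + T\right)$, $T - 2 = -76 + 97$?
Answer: $\frac{65390148521}{271940} \approx 2.4046 \cdot 10^{5}$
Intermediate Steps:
$T = 23$ ($T = 2 + \left(-76 + 97\right) = 2 + 21 = 23$)
$G{\left(a \right)} = \left(-157 + a\right) \left(23 + a\right)$ ($G{\left(a \right)} = \left(a - 157\right) \left(a + 23\right) = \left(-157 + a\right) \left(23 + a\right)$)
$\left(32333 + G{\left(-398 \right)}\right) + \frac{1}{215400 + 56540} = \left(32333 - \left(-49721 - 158404\right)\right) + \frac{1}{215400 + 56540} = \left(32333 + \left(-3611 + 158404 + 53332\right)\right) + \frac{1}{271940} = \left(32333 + 208125\right) + \frac{1}{271940} = 240458 + \frac{1}{271940} = \frac{65390148521}{271940}$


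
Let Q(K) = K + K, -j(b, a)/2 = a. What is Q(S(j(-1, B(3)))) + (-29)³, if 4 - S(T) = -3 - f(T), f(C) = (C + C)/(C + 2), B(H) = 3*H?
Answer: -48741/2 ≈ -24371.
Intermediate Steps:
f(C) = 2*C/(2 + C) (f(C) = (2*C)/(2 + C) = 2*C/(2 + C))
j(b, a) = -2*a
S(T) = 7 + 2*T/(2 + T) (S(T) = 4 - (-3 - 2*T/(2 + T)) = 4 + (3 + 2*T/(2 + T)) = 7 + 2*T/(2 + T))
Q(K) = 2*K
Q(S(j(-1, B(3)))) + (-29)³ = 2*((14 + 9*(-6*3))/(2 - 6*3)) + (-29)³ = 2*((14 + 9*(-2*9))/(2 - 2*9)) - 24389 = 2*((14 + 9*(-18))/(2 - 18)) - 24389 = 2*((14 - 162)/(-16)) - 24389 = 2*(-1/16*(-148)) - 24389 = 2*(37/4) - 24389 = 37/2 - 24389 = -48741/2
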